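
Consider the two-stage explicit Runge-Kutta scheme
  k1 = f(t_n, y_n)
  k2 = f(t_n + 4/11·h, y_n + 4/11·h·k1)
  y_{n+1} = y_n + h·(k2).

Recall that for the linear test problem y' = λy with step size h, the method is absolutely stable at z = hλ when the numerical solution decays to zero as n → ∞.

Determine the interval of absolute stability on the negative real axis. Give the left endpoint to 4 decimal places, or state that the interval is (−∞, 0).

On y'=λy, z=hλ:
  k1=λy_n ⇒ h·k1=z·y_n;  k2=λ(1+4/11z)y_n ⇒ h·k2=z(1+4/11z)y_n
  y_{n+1}/y_n = 1 + z(1+4/11z) = 1 + z + 4/11z²
  so R(z) = 1 + z + 4/11z².

Boundary: |R(x)|=1, x<0.
x=-1.75: |R|=0.3636
R=1: x+4/11x²=0 ⇒ x=−11/4=-2.7500; min R=1−1/(4·4/11)=0.3125>−1
Confirm numerically:
  x=-2.197: |R|=0.55820 <1
  x=-1.867: |R|=0.40052 <1
  x=-1.508: |R|=0.31893 <1
  x=-1.331: |R|=0.31320 <1
  x=-3.340: |R|=1.71658 >1
  x=-3.198: |R|=1.52098 >1
Interval (-2.7500, 0).

(-2.7500, 0).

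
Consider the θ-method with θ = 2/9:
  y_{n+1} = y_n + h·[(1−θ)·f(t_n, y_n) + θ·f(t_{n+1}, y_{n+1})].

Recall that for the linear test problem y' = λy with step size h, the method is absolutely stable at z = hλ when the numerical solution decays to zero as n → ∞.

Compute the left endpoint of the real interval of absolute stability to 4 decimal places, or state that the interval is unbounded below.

With y'=λy (z=hλ):
  y_{n+1} = y_n + z·[7/9·y_n + 2/9·y_{n+1}] ⇒ (1 − 2/9z)y_{n+1} = (1 + 7/9z)y_n
  ⇒ R(z) = (1 + 7/9z)/(1 − 2/9z).

Solve |R(x)|<1 on ℝ⁻.
x=-1.66: |R|=0.2127
R=−1: 1+7/9x = −1+2/9x ⇒ -5/9x=2 ⇒ x=2/(-5/9)=-3.6000
Confirm numerically:
  x=-2.321: |R|=0.53123 <1
  x=-2.152: |R|=0.45580 <1
  x=-2.010: |R|=0.38940 <1
  x=-1.765: |R|=0.26776 <1
  x=-4.055: |R|=1.13296 >1
  x=-3.895: |R|=1.08785 >1
  x=-3.889: |R|=1.08612 >1
Stable set (-3.6000, 0).

left endpoint -3.6000.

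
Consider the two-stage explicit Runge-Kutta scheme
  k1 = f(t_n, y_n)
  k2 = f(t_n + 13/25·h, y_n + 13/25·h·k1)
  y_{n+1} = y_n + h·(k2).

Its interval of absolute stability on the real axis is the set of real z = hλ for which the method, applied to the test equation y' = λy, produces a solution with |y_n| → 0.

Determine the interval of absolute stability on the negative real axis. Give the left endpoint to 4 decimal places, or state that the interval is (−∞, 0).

(-1.9231, 0).

Test eqn y'=λy, z=hλ:
  k1=λy_n ⇒ h·k1=z·y_n;  k2=λ(1+13/25z)y_n ⇒ h·k2=z(1+13/25z)y_n
  y_{n+1}/y_n = 1 + z(1+13/25z) = 1 + z + 13/25z²
  ⇒ R(z) = 1 + z + 13/25z².

Boundary: |R(x)|=1, x<0.
x=-0.61: |R|=0.5835
R=1: x+13/25x²=0 ⇒ x=−25/13=-1.9231; min R=1−1/(4·13/25)=0.5192>−1
Confirm numerically:
  x=-1.490: |R|=0.66445 <1
  x=-1.374: |R|=0.60770 <1
  x=-0.788: |R|=0.53489 <1
  x=-2.197: |R|=1.31294 >1
  x=-2.179: |R|=1.28998 >1
  x=-1.988: |R|=1.06711 >1
Interval (-1.9231, 0).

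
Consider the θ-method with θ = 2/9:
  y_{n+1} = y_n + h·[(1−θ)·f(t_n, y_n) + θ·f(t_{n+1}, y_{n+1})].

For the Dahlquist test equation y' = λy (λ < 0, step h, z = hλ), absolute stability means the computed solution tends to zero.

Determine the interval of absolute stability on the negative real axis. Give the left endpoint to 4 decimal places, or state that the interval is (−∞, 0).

(-3.6000, 0).

With y'=λy (z=hλ):
  y_{n+1} = y_n + z·[7/9·y_n + 2/9·y_{n+1}] ⇒ (1 − 2/9z)y_{n+1} = (1 + 7/9z)y_n
  so R(z) = (1 + 7/9z)/(1 − 2/9z).

Find x<0 with |R(x)|<1.
x=-1.5: |R|=0.1250
R=−1: 1+7/9x = −1+2/9x ⇒ -5/9x=2 ⇒ x=2/(-5/9)=-3.6000
Confirm numerically:
  x=-3.032: |R|=0.81147 <1
  x=-2.562: |R|=0.63254 <1
  x=-1.728: |R|=0.24855 <1
  x=-3.894: |R|=1.08756 >1
  x=-3.869: |R|=1.08036 >1
  x=-3.700: |R|=1.03049 >1
Interval (-3.6000, 0).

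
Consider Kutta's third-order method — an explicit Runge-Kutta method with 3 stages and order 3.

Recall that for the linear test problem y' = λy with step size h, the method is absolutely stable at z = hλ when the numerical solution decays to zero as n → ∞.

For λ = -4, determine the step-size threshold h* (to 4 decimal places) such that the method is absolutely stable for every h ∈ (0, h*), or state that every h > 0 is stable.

With y'=λy (z=hλ):
  order 3, 3-stage ⇒ R(z)=1+z+z^2/2+z^3/6
  (e.g. R(-1.48)=0.07490, |R|=0.07490)

Solve |R(x)|<1 on ℝ⁻.
x=-1.48: |R|=0.0749
|R(-2.74)|=1.4147 |R(-1.64)|=0.0304 |R(-1.22)|=0.2216
Bisect:
  x_lo=-3.0082 |R|=2.0205  x_hi=-0.2047 |R|=0.8148
  mid=-1.60643 |R|=0.00705 →hi
  mid=-2.30730 |R|=0.69269 →hi
  mid=-2.65774 |R|=1.25482 →lo
  mid=-2.48252 |R|=0.95100 →hi
  mid=-2.57013 |R|=1.09688 →lo
  mid=-2.52633 |R|=1.02247 →lo
  mid=-2.50443 |R|=0.98637 →hi
  ...
  [-2.51281,-2.51264] ⇒ x*=-2.5127
So |R|<1 on (-2.5127, 0).

(-2.5127,0); λ=-4 ⇒ h* = 0.6282.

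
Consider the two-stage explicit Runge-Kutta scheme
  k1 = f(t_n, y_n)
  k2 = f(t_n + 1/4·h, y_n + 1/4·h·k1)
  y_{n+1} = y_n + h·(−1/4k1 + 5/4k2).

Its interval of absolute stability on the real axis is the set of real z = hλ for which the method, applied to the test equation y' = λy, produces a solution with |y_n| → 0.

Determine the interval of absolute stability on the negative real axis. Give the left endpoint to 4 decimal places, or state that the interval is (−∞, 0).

Set f=λy, z=hλ:
  k1=λy_n ⇒ h·k1=z·y_n;  k2=λ(1+1/4z)y_n ⇒ h·k2=z(1+1/4z)y_n
  y_{n+1}/y_n = 1 − 1/4z + 5/4z(1+1/4z) = 1 + z + 5/16z²
  so R(z) = 1 + z + 5/16z².

Need |R(x)|<1, x<0.
x=-0.41: |R|=0.6425
R=1: x+5/16x²=0 ⇒ x=−16/5=-3.2000; min R=1−1/(4·5/16)=0.2000>−1
Confirm numerically:
  x=-2.958: |R|=0.77630 <1
  x=-2.659: |R|=0.55046 <1
  x=-1.764: |R|=0.20841 <1
  x=-1.328: |R|=0.22312 <1
  x=-3.556: |R|=1.39561 >1
  x=-3.242: |R|=1.04255 >1
Stable set (-3.2000, 0).

(-3.2000, 0).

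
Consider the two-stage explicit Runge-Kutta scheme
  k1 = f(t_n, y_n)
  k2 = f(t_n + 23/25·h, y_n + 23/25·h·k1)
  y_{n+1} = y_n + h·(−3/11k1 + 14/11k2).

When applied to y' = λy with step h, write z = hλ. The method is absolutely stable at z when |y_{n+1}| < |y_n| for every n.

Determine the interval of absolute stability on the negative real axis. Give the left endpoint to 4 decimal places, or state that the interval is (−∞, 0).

z∈(-0.8540,0).

With y'=λy (z=hλ):
  k1=λy_n ⇒ h·k1=z·y_n;  k2=λ(1+23/25z)y_n ⇒ h·k2=z(1+23/25z)y_n
  y_{n+1}/y_n = 1 − 3/11z + 14/11z(1+23/25z) = 1 + z + 322/275z²
  ⇒ R(z) = 1 + z + 322/275z².

Need |R(x)|<1, x<0.
x=-1.48: |R|=2.0848
R=1: x+322/275x²=0 ⇒ x=−275/322=-0.8540; min R=1−1/(4·322/275)=0.7865>−1
Confirm numerically:
  x=-0.796: |R|=0.94591 <1
  x=-0.614: |R|=0.82743 <1
  x=-0.600: |R|=0.82153 <1
  x=-1.396: |R|=1.88589 >1
  x=-1.125: |R|=1.35693 >1
Interval (-0.8540, 0).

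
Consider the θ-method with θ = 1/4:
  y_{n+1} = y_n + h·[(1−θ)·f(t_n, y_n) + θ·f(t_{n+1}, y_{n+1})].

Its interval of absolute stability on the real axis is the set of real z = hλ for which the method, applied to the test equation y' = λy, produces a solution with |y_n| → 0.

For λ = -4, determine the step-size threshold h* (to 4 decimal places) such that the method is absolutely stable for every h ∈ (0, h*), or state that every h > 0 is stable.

(-4.0000,0); λ=-4 ⇒ h* = (4)/4 = 1.0000.

With y'=λy (z=hλ):
  y_{n+1} = y_n + z·[3/4·y_n + 1/4·y_{n+1}] ⇒ (1 − 1/4z)y_{n+1} = (1 + 3/4z)y_n
  Hence R(z) = (1 + 3/4z)/(1 − 1/4z).

Solve |R(x)|<1 on ℝ⁻.
x=-0.38: |R|=0.6530
R=−1: 1+3/4x = −1+1/4x ⇒ -1/2x=2 ⇒ x=2/(-1/2)=-4.0000
Confirm numerically:
  x=-3.364: |R|=0.82727 <1
  x=-3.237: |R|=0.78914 <1
  x=-2.656: |R|=0.59615 <1
  x=-1.630: |R|=0.15808 <1
  x=-4.347: |R|=1.08314 >1
  x=-4.335: |R|=1.08038 >1
  x=-4.299: |R|=1.07206 >1
Interval (-4.0000, 0).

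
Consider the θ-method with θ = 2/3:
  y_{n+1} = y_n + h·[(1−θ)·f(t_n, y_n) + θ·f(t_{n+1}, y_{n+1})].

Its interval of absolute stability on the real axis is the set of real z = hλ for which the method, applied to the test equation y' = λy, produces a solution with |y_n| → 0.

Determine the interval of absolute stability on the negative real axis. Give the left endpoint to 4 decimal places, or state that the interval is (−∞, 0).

With y'=λy (z=hλ):
  y_{n+1} = y_n + z·[1/3·y_n + 2/3·y_{n+1}] ⇒ (1 − 2/3z)y_{n+1} = (1 + 1/3z)y_n
  ⇒ R(z) = (1 + 1/3z)/(1 − 2/3z).

Solve |R(x)|<1 on ℝ⁻.
x=-1.25: |R|=0.3182
x=-2: |R|=0.1429
x=-10: |R|=0.3043
x=-100: |R|=0.4778
θ=2/3≥1/2 ⇒ |1+1/3x|<|1−2/3x| ∀x<0 ⇒ unbounded interval.

unbounded; (−∞, 0).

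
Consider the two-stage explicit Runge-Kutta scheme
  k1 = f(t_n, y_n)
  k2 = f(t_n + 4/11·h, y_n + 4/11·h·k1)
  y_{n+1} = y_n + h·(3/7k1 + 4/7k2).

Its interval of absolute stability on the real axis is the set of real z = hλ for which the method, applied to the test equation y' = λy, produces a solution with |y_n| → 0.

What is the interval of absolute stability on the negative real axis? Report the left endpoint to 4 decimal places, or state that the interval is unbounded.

On y'=λy, z=hλ:
  k1=λy_n ⇒ h·k1=z·y_n;  k2=λ(1+4/11z)y_n ⇒ h·k2=z(1+4/11z)y_n
  y_{n+1}/y_n = 1 + 3/7z + 4/7z(1+4/11z) = 1 + z + 16/77z²
  Hence R(z) = 1 + z + 16/77z².

Solve |R(x)|<1 on ℝ⁻.
x=-0.75: |R|=0.3669
R=1: x+16/77x²=0 ⇒ x=−77/16=-4.8125; min R=1−1/(4·16/77)=-0.2031>−1
Confirm numerically:
  x=-3.152: |R|=0.08756 <1
  x=-2.271: |R|=0.19932 <1
  x=-2.014: |R|=0.17115 <1
  x=-5.351: |R|=1.59876 >1
  x=-4.903: |R|=1.09220 >1
So |R|<1 on (-4.8125, 0).

(-4.8125, 0).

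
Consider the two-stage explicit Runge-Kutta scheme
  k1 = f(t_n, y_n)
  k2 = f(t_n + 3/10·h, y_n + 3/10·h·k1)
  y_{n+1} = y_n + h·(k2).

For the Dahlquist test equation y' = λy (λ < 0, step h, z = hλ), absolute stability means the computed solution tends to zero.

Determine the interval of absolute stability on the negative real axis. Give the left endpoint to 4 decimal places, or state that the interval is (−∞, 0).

With y'=λy (z=hλ):
  k1=λy_n ⇒ h·k1=z·y_n;  k2=λ(1+3/10z)y_n ⇒ h·k2=z(1+3/10z)y_n
  y_{n+1}/y_n = 1 + z(1+3/10z) = 1 + z + 3/10z²
  Hence R(z) = 1 + z + 3/10z².

Boundary: |R(x)|=1, x<0.
x=-0.95: |R|=0.3207
R=1: x+3/10x²=0 ⇒ x=−10/3=-3.3333; min R=1−1/(4·3/10)=0.1667>−1
Confirm numerically:
  x=-2.742: |R|=0.51357 <1
  x=-2.430: |R|=0.34147 <1
  x=-2.146: |R|=0.23559 <1
  x=-1.634: |R|=0.16699 <1
  x=-3.762: |R|=1.48379 >1
  x=-3.545: |R|=1.22511 >1
Interval (-3.3333, 0).

(-3.3333, 0).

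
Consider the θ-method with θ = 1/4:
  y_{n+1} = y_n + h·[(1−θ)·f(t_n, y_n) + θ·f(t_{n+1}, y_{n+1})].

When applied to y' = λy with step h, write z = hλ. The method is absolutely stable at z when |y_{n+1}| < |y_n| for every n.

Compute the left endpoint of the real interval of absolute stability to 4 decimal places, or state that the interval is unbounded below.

z* = -4.0000.

Set f=λy, z=hλ:
  y_{n+1} = y_n + z·[3/4·y_n + 1/4·y_{n+1}] ⇒ (1 − 1/4z)y_{n+1} = (1 + 3/4z)y_n
  ⇒ R(z) = (1 + 3/4z)/(1 − 1/4z).

Solve |R(x)|<1 on ℝ⁻.
x=-0.92: |R|=0.2520
R=−1: 1+3/4x = −1+1/4x ⇒ -1/2x=2 ⇒ x=2/(-1/2)=-4.0000
Confirm numerically:
  x=-3.640: |R|=0.90576 <1
  x=-3.379: |R|=0.83168 <1
  x=-2.480: |R|=0.53086 <1
  x=-2.074: |R|=0.36582 <1
  x=-4.528: |R|=1.12383 >1
  x=-4.470: |R|=1.11098 >1
  x=-4.415: |R|=1.09863 >1
Interval (-4.0000, 0).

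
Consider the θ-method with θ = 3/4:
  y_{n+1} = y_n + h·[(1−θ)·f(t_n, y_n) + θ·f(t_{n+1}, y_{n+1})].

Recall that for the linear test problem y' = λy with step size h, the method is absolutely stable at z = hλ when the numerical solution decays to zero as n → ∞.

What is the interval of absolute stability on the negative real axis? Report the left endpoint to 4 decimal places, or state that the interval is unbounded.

Set f=λy, z=hλ:
  y_{n+1} = y_n + z·[1/4·y_n + 3/4·y_{n+1}] ⇒ (1 − 3/4z)y_{n+1} = (1 + 1/4z)y_n
  Hence R(z) = (1 + 1/4z)/(1 − 3/4z).

Solve |R(x)|<1 on ℝ⁻.
x=-1.41: |R|=0.3147
x=-2: |R|=0.2000
x=-10: |R|=0.1765
x=-100: |R|=0.3158
θ=3/4≥1/2 ⇒ |1+1/4x|<|1−3/4x| ∀x<0 ⇒ stable on all of ℝ⁻.

(−∞, 0) — no finite endpoint.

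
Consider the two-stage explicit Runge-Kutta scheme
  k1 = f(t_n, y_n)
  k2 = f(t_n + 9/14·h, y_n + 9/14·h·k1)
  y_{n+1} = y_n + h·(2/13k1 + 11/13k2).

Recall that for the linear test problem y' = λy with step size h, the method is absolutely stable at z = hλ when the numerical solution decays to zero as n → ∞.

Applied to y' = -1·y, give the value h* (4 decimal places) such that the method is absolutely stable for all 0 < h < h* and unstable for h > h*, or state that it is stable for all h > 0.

(-1.8384,0); λ=-1 ⇒ h* = (182/99)/1 = 1.8384.

Set f=λy, z=hλ:
  k1=λy_n ⇒ h·k1=z·y_n;  k2=λ(1+9/14z)y_n ⇒ h·k2=z(1+9/14z)y_n
  y_{n+1}/y_n = 1 + 2/13z + 11/13z(1+9/14z) = 1 + z + 99/182z²
  so R(z) = 1 + z + 99/182z².

Find x<0 with |R(x)|<1.
x=-1.74: |R|=0.9069
R=1: x+99/182x²=0 ⇒ x=−182/99=-1.8384; min R=1−1/(4·99/182)=0.5404>−1
Confirm numerically:
  x=-1.586: |R|=0.78226 <1
  x=-0.976: |R|=0.54216 <1
  x=-0.773: |R|=0.55203 <1
  x=-2.116: |R|=1.31954 >1
  x=-1.917: |R|=1.08198 >1
So |R|<1 on (-1.8384, 0).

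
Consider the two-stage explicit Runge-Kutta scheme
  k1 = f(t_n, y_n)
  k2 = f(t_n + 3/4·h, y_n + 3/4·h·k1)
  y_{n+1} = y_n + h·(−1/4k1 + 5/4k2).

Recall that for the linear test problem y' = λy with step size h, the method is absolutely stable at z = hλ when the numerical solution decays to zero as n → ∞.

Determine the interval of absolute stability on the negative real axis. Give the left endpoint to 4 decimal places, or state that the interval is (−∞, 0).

Set f=λy, z=hλ:
  k1=λy_n ⇒ h·k1=z·y_n;  k2=λ(1+3/4z)y_n ⇒ h·k2=z(1+3/4z)y_n
  y_{n+1}/y_n = 1 − 1/4z + 5/4z(1+3/4z) = 1 + z + 15/16z²
  so R(z) = 1 + z + 15/16z².

Find x<0 with |R(x)|<1.
x=-0.89: |R|=0.8526
R=1: x+15/16x²=0 ⇒ x=−16/15=-1.0667; min R=1−1/(4·15/16)=0.7333>−1
Confirm numerically:
  x=-0.881: |R|=0.84665 <1
  x=-0.740: |R|=0.77337 <1
  x=-0.679: |R|=0.75323 <1
  x=-1.612: |R|=1.82414 >1
  x=-1.124: |R|=1.06042 >1
Interval (-1.0667, 0).

z∈(-1.0667,0).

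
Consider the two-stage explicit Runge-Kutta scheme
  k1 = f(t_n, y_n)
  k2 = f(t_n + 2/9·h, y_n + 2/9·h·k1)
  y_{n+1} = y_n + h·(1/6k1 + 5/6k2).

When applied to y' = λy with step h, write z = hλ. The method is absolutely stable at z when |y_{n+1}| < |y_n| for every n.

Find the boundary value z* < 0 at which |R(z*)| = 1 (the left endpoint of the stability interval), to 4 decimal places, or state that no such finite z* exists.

left endpoint -5.4000.

With y'=λy (z=hλ):
  k1=λy_n ⇒ h·k1=z·y_n;  k2=λ(1+2/9z)y_n ⇒ h·k2=z(1+2/9z)y_n
  y_{n+1}/y_n = 1 + 1/6z + 5/6z(1+2/9z) = 1 + z + 5/27z²
  so R(z) = 1 + z + 5/27z².

Solve |R(x)|<1 on ℝ⁻.
x=-1.71: |R|=0.1685
R=1: x+5/27x²=0 ⇒ x=−27/5=-5.4000; min R=1−1/(4·5/27)=-0.3500>−1
Confirm numerically:
  x=-5.105: |R|=0.72112 <1
  x=-3.721: |R|=0.15696 <1
  x=-3.164: |R|=0.31013 <1
  x=-5.878: |R|=1.52031 >1
  x=-5.512: |R|=1.11432 >1
Interval (-5.4000, 0).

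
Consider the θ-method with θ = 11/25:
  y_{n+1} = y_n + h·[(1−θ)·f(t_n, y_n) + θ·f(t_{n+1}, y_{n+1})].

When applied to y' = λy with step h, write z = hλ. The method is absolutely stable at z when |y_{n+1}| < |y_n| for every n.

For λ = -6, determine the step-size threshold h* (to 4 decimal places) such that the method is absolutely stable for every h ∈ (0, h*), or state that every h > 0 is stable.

(-16.6667,0); λ=-6 ⇒ h* = (50/3)/6 = 2.7778.

On y'=λy, z=hλ:
  y_{n+1} = y_n + z·[14/25·y_n + 11/25·y_{n+1}] ⇒ (1 − 11/25z)y_{n+1} = (1 + 14/25z)y_n
  R(z) = (1 + 14/25z)/(1 − 11/25z).

Need |R(x)|<1, x<0.
x=-0.94: |R|=0.3350
R=−1: 1+14/25x = −1+11/25x ⇒ -3/25x=2 ⇒ x=2/(-3/25)=-16.6667
Confirm numerically:
  x=-15.696: |R|=0.98527 <1
  x=-14.452: |R|=0.96389 <1
  x=-11.944: |R|=0.90940 <1
  x=-7.329: |R|=0.73477 <1
  x=-17.236: |R|=1.00796 >1
  x=-17.117: |R|=1.00633 >1
  x=-17.081: |R|=1.00584 >1
So |R|<1 on (-16.6667, 0).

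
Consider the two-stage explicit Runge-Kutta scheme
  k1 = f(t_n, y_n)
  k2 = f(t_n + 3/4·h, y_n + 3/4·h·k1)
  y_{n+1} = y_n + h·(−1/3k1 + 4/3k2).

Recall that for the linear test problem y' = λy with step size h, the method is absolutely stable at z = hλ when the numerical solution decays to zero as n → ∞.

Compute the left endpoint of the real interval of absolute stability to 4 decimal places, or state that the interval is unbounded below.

left endpoint -1.0000.

With y'=λy (z=hλ):
  k1=λy_n ⇒ h·k1=z·y_n;  k2=λ(1+3/4z)y_n ⇒ h·k2=z(1+3/4z)y_n
  y_{n+1}/y_n = 1 − 1/3z + 4/3z(1+3/4z) = 1 + z + z²
  so R(z) = 1 + z + z².

Boundary: |R(x)|=1, x<0.
x=-1.09: |R|=1.0981
R=1: x+1x²=0 ⇒ x=−1=-1.0000; min R=1−1/(4·1)=0.7500>−1
Confirm numerically:
  x=-0.857: |R|=0.87745 <1
  x=-0.825: |R|=0.85562 <1
  x=-0.661: |R|=0.77592 <1
  x=-1.483: |R|=1.71629 >1
  x=-1.172: |R|=1.20158 >1
  x=-1.083: |R|=1.08989 >1
Interval (-1.0000, 0).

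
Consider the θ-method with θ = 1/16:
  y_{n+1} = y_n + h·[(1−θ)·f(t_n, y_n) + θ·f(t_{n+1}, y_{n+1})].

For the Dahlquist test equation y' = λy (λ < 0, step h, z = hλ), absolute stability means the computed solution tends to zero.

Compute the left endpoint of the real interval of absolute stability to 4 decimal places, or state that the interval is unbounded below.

z* = -2.2857.

With y'=λy (z=hλ):
  y_{n+1} = y_n + z·[15/16·y_n + 1/16·y_{n+1}] ⇒ (1 − 1/16z)y_{n+1} = (1 + 15/16z)y_n
  ⇒ R(z) = (1 + 15/16z)/(1 − 1/16z).

Find x<0 with |R(x)|<1.
x=-0.56: |R|=0.4589
R=−1: 1+15/16x = −1+1/16x ⇒ -7/8x=2 ⇒ x=2/(-7/8)=-2.2857
Confirm numerically:
  x=-1.591: |R|=0.44710 <1
  x=-1.525: |R|=0.39230 <1
  x=-1.264: |R|=0.17146 <1
  x=-2.732: |R|=1.33355 >1
  x=-2.432: |R|=1.11111 >1
  x=-2.370: |R|=1.06424 >1
Interval (-2.2857, 0).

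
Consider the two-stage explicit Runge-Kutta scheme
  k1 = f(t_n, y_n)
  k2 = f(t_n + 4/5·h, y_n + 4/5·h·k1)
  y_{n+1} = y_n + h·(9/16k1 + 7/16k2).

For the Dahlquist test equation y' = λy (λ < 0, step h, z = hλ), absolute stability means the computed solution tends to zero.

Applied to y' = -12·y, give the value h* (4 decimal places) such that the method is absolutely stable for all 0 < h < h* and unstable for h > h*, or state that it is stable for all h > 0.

Set f=λy, z=hλ:
  k1=λy_n ⇒ h·k1=z·y_n;  k2=λ(1+4/5z)y_n ⇒ h·k2=z(1+4/5z)y_n
  y_{n+1}/y_n = 1 + 9/16z + 7/16z(1+4/5z) = 1 + z + 7/20z²
  R(z) = 1 + z + 7/20z².

Find x<0 with |R(x)|<1.
x=-0.46: |R|=0.6141
R=1: x+7/20x²=0 ⇒ x=−20/7=-2.8571; min R=1−1/(4·7/20)=0.2857>−1
Confirm numerically:
  x=-2.146: |R|=0.46586 <1
  x=-1.926: |R|=0.37232 <1
  x=-1.776: |R|=0.32796 <1
  x=-3.231: |R|=1.42278 >1
  x=-3.047: |R|=1.20247 >1
  x=-2.999: |R|=1.14890 >1
So |R|<1 on (-2.8571, 0).

(-2.8571,0); λ=-12 ⇒ h* = (20/7)/12 = 0.2381.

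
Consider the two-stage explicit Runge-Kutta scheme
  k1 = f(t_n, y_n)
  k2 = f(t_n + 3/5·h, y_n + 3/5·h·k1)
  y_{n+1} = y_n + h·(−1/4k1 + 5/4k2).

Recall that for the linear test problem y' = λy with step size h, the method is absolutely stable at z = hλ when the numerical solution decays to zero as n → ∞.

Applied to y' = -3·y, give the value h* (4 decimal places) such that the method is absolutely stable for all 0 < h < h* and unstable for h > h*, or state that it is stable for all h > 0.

(-1.3333,0); λ=-3 ⇒ h* = (4/3)/3 = 0.4444.

Test eqn y'=λy, z=hλ:
  k1=λy_n ⇒ h·k1=z·y_n;  k2=λ(1+3/5z)y_n ⇒ h·k2=z(1+3/5z)y_n
  y_{n+1}/y_n = 1 − 1/4z + 5/4z(1+3/5z) = 1 + z + 3/4z²
  so R(z) = 1 + z + 3/4z².

Need |R(x)|<1, x<0.
x=-0.94: |R|=0.7227
R=1: x+3/4x²=0 ⇒ x=−4/3=-1.3333; min R=1−1/(4·3/4)=0.6667>−1
Confirm numerically:
  x=-1.176: |R|=0.86123 <1
  x=-1.059: |R|=0.78211 <1
  x=-1.002: |R|=0.75100 <1
  x=-0.653: |R|=0.66681 <1
  x=-1.878: |R|=1.76716 >1
  x=-1.554: |R|=1.25719 >1
Interval (-1.3333, 0).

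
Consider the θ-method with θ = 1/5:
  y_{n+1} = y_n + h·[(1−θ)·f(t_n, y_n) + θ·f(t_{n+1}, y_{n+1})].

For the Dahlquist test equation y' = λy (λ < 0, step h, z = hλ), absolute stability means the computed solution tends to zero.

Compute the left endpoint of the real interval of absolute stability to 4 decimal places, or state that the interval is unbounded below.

With y'=λy (z=hλ):
  y_{n+1} = y_n + z·[4/5·y_n + 1/5·y_{n+1}] ⇒ (1 − 1/5z)y_{n+1} = (1 + 4/5z)y_n
  Hence R(z) = (1 + 4/5z)/(1 − 1/5z).

Boundary: |R(x)|=1, x<0.
x=-1.45: |R|=0.1240
R=−1: 1+4/5x = −1+1/5x ⇒ -3/5x=2 ⇒ x=2/(-3/5)=-3.3333
Confirm numerically:
  x=-2.757: |R|=0.77710 <1
  x=-1.737: |R|=0.28915 <1
  x=-1.525: |R|=0.16858 <1
  x=-3.550: |R|=1.07602 >1
  x=-3.377: |R|=1.01564 >1
Interval (-3.3333, 0).

z* = -3.3333.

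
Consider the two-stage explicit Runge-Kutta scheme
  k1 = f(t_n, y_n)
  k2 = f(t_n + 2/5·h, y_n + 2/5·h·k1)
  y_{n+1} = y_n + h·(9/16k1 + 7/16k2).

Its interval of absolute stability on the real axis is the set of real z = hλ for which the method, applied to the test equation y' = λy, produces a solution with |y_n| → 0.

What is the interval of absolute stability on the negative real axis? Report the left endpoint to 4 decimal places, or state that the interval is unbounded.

(-5.7143, 0).

With y'=λy (z=hλ):
  k1=λy_n ⇒ h·k1=z·y_n;  k2=λ(1+2/5z)y_n ⇒ h·k2=z(1+2/5z)y_n
  y_{n+1}/y_n = 1 + 9/16z + 7/16z(1+2/5z) = 1 + z + 7/40z²
  so R(z) = 1 + z + 7/40z².

Boundary: |R(x)|=1, x<0.
x=-0.73: |R|=0.3633
R=1: x+7/40x²=0 ⇒ x=−40/7=-5.7143; min R=1−1/(4·7/40)=-0.4286>−1
Confirm numerically:
  x=-4.085: |R|=0.16474 <1
  x=-3.456: |R|=0.36581 <1
  x=-2.825: |R|=0.42839 <1
  x=-2.451: |R|=0.39970 <1
  x=-6.266: |R|=1.60498 >1
  x=-5.892: |R|=1.18324 >1
Interval (-5.7143, 0).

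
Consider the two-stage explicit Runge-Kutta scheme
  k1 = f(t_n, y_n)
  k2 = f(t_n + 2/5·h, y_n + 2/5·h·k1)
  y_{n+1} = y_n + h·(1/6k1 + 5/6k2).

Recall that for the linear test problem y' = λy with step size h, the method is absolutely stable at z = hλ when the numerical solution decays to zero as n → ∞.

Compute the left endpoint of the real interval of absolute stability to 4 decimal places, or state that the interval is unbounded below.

left endpoint -3.0000.

Test eqn y'=λy, z=hλ:
  k1=λy_n ⇒ h·k1=z·y_n;  k2=λ(1+2/5z)y_n ⇒ h·k2=z(1+2/5z)y_n
  y_{n+1}/y_n = 1 + 1/6z + 5/6z(1+2/5z) = 1 + z + 1/3z²
  R(z) = 1 + z + 1/3z².

Boundary: |R(x)|=1, x<0.
x=-0.94: |R|=0.3545
R=1: x+1/3x²=0 ⇒ x=−3=-3.0000; min R=1−1/(4·1/3)=0.2500>−1
Confirm numerically:
  x=-2.569: |R|=0.63092 <1
  x=-2.137: |R|=0.38526 <1
  x=-2.073: |R|=0.35944 <1
  x=-1.883: |R|=0.29890 <1
  x=-3.232: |R|=1.24994 >1
  x=-3.219: |R|=1.23499 >1
Interval (-3.0000, 0).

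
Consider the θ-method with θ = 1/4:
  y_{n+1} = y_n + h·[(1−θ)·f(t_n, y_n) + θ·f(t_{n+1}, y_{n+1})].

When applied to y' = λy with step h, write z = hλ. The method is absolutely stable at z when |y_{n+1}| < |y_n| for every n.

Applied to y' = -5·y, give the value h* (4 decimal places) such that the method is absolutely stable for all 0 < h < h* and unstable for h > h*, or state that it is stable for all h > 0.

With y'=λy (z=hλ):
  y_{n+1} = y_n + z·[3/4·y_n + 1/4·y_{n+1}] ⇒ (1 − 1/4z)y_{n+1} = (1 + 3/4z)y_n
  so R(z) = (1 + 3/4z)/(1 − 1/4z).

Need |R(x)|<1, x<0.
x=-1.15: |R|=0.1068
R=−1: 1+3/4x = −1+1/4x ⇒ -1/2x=2 ⇒ x=2/(-1/2)=-4.0000
Confirm numerically:
  x=-3.866: |R|=0.96593 <1
  x=-3.416: |R|=0.84250 <1
  x=-2.534: |R|=0.55127 <1
  x=-2.366: |R|=0.48665 <1
  x=-4.546: |R|=1.12778 >1
  x=-4.524: |R|=1.12295 >1
  x=-4.180: |R|=1.04401 >1
So |R|<1 on (-4.0000, 0).

(-4.0000,0); λ=-5 ⇒ h* = (4)/5 = 0.8000.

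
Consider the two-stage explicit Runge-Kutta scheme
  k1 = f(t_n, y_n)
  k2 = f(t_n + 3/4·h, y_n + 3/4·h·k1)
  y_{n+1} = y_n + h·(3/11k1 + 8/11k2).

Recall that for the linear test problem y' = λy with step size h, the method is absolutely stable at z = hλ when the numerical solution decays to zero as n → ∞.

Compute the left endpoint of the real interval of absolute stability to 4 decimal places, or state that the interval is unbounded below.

Set f=λy, z=hλ:
  k1=λy_n ⇒ h·k1=z·y_n;  k2=λ(1+3/4z)y_n ⇒ h·k2=z(1+3/4z)y_n
  y_{n+1}/y_n = 1 + 3/11z + 8/11z(1+3/4z) = 1 + z + 6/11z²
  so R(z) = 1 + z + 6/11z².

Find x<0 with |R(x)|<1.
x=-0.47: |R|=0.6505
R=1: x+6/11x²=0 ⇒ x=−11/6=-1.8333; min R=1−1/(4·6/11)=0.5417>−1
Confirm numerically:
  x=-1.811: |R|=0.97794 <1
  x=-1.763: |R|=0.93236 <1
  x=-1.225: |R|=0.59352 <1
  x=-1.141: |R|=0.56912 <1
  x=-2.344: |R|=1.65291 >1
  x=-2.272: |R|=1.54363 >1
  x=-2.255: |R|=1.51865 >1
Interval (-1.8333, 0).

left endpoint -1.8333.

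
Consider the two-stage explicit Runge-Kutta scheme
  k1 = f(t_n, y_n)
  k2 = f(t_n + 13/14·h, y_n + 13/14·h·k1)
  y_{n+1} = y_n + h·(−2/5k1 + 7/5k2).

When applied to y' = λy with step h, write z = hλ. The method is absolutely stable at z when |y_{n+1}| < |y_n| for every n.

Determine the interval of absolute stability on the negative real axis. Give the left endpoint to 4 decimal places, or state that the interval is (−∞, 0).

z∈(-0.7692,0).

Test eqn y'=λy, z=hλ:
  k1=λy_n ⇒ h·k1=z·y_n;  k2=λ(1+13/14z)y_n ⇒ h·k2=z(1+13/14z)y_n
  y_{n+1}/y_n = 1 − 2/5z + 7/5z(1+13/14z) = 1 + z + 13/10z²
  Hence R(z) = 1 + z + 13/10z².

Solve |R(x)|<1 on ℝ⁻.
x=-0.83: |R|=1.0656
R=1: x+13/10x²=0 ⇒ x=−10/13=-0.7692; min R=1−1/(4·13/10)=0.8077>−1
Confirm numerically:
  x=-0.627: |R|=0.88407 <1
  x=-0.583: |R|=0.85886 <1
  x=-0.311: |R|=0.81474 <1
  x=-1.225: |R|=1.72581 >1
  x=-1.092: |R|=1.45820 >1
Stable set (-0.7692, 0).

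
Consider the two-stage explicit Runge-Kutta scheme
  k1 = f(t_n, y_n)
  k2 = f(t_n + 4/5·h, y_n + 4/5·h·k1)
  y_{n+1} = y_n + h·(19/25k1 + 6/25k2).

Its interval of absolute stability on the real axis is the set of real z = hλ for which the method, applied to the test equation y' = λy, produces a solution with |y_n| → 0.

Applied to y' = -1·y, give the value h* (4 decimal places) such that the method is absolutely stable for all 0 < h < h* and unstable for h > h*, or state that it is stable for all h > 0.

On y'=λy, z=hλ:
  k1=λy_n ⇒ h·k1=z·y_n;  k2=λ(1+4/5z)y_n ⇒ h·k2=z(1+4/5z)y_n
  y_{n+1}/y_n = 1 + 19/25z + 6/25z(1+4/5z) = 1 + z + 24/125z²
  ⇒ R(z) = 1 + z + 24/125z².

Solve |R(x)|<1 on ℝ⁻.
x=-1.36: |R|=0.0049
R=1: x+24/125x²=0 ⇒ x=−125/24=-5.2083; min R=1−1/(4·24/125)=-0.3021>−1
Confirm numerically:
  x=-4.552: |R|=0.42638 <1
  x=-4.297: |R|=0.24813 <1
  x=-4.146: |R|=0.15435 <1
  x=-3.030: |R|=0.26727 <1
  x=-5.758: |R|=1.60768 >1
  x=-5.477: |R|=1.28253 >1
  x=-5.269: |R|=1.06137 >1
So |R|<1 on (-5.2083, 0).

(-5.2083,0); λ=-1 ⇒ h* = (125/24)/1 = 5.2083.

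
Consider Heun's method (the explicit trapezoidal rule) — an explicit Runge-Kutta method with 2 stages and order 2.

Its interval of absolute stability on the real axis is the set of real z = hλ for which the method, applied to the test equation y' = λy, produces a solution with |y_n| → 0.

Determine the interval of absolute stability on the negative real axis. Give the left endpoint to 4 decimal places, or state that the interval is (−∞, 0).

z∈(-2.0000,0).

Test eqn y'=λy, z=hλ:
  order 2, 2-stage ⇒ R(z)=1+z+z^2/2
  (e.g. R(-1.28)=0.53920, |R|=0.53920)

Find x<0 with |R(x)|<1.
x=-1.28: |R|=0.5392
|R(-2.08)|=1.0832 |R(-1.4)|=0.5800 |R(-0.71)|=0.5421
Bisect:
  x_lo=-2.8537 |R|=2.2181  x_hi=-0.2821 |R|=0.7577
  mid=-1.56791 |R|=0.66126 →hi
  mid=-2.21080 |R|=1.23301 →lo
  mid=-1.88935 |R|=0.89547 →hi
  mid=-2.05007 |R|=1.05133 →lo
  mid=-1.96971 |R|=0.97017 →hi
  mid=-2.00989 |R|=1.00994 →lo
  mid=-1.98980 |R|=0.98986 →hi
  mid=-1.99985 |R|=0.99985 →hi
  mid=-2.00487 |R|=1.00488 →lo
  mid=-2.00236 |R|=1.00236 →lo
  ...
  [-2.00001,-1.99985] ⇒ x*=-2.0000
Interval (-2.0000, 0).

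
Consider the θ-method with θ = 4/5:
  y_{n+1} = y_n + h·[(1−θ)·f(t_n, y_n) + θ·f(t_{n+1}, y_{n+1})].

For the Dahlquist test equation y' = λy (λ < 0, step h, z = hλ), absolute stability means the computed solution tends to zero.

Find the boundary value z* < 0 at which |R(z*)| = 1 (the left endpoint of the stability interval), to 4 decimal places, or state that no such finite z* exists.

On y'=λy, z=hλ:
  y_{n+1} = y_n + z·[1/5·y_n + 4/5·y_{n+1}] ⇒ (1 − 4/5z)y_{n+1} = (1 + 1/5z)y_n
  so R(z) = (1 + 1/5z)/(1 − 4/5z).

Find x<0 with |R(x)|<1.
x=-1.51: |R|=0.3161
x=-2: |R|=0.2308
x=-10: |R|=0.1111
x=-100: |R|=0.2346
θ=4/5≥1/2 ⇒ |1+1/5x|<|1−4/5x| ∀x<0 ⇒ unbounded interval.

interval (−∞, 0).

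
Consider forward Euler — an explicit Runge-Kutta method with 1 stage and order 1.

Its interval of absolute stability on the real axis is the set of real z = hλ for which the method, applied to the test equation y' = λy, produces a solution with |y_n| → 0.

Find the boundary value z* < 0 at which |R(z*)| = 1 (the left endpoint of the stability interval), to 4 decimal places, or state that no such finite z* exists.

left endpoint -2.0000.

With y'=λy (z=hλ):
  order 1, 1-stage ⇒ R(z)=1+z
  (e.g. R(-1.54)=-0.54000, |R|=0.54000)

Need |R(x)|<1, x<0.
x=-1.54: |R|=0.5400
|R(-1.82)|=0.8200 |R(-1.46)|=0.4600 |R(-1.19)|=0.1900
Bisect:
  x_lo=-2.3011 |R|=1.3011  x_hi=-0.1848 |R|=0.8152
  mid=-1.24299 |R|=0.24299 →hi
  mid=-1.77207 |R|=0.77207 →hi
  mid=-2.03661 |R|=1.03661 →lo
  mid=-1.90434 |R|=0.90434 →hi
  mid=-1.97047 |R|=0.97047 →hi
  mid=-2.00354 |R|=1.00354 →lo
  mid=-1.98701 |R|=0.98701 →hi
  mid=-1.99527 |R|=0.99527 →hi
  ...
  [-2.00005,-1.99992] ⇒ x*=-2.0000
Stable set (-2.0000, 0).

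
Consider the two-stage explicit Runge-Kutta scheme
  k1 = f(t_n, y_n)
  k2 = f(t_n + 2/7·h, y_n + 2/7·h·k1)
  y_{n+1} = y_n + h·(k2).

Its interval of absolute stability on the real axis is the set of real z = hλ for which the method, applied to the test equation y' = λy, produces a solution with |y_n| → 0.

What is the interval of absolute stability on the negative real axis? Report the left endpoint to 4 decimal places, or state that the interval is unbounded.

z∈(-3.5000,0).

Set f=λy, z=hλ:
  k1=λy_n ⇒ h·k1=z·y_n;  k2=λ(1+2/7z)y_n ⇒ h·k2=z(1+2/7z)y_n
  y_{n+1}/y_n = 1 + z(1+2/7z) = 1 + z + 2/7z²
  R(z) = 1 + z + 2/7z².

Find x<0 with |R(x)|<1.
x=-1.04: |R|=0.2690
R=1: x+2/7x²=0 ⇒ x=−7/2=-3.5000; min R=1−1/(4·2/7)=0.1250>−1
Confirm numerically:
  x=-3.372: |R|=0.87668 <1
  x=-3.196: |R|=0.72240 <1
  x=-2.926: |R|=0.52014 <1
  x=-2.543: |R|=0.30467 <1
  x=-3.933: |R|=1.48657 >1
  x=-3.575: |R|=1.07661 >1
Interval (-3.5000, 0).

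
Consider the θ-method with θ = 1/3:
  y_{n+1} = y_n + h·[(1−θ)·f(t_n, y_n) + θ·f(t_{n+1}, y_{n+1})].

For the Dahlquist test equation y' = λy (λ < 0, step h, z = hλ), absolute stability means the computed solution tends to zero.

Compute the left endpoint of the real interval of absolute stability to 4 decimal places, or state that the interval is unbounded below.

z* = -6.0000.

Test eqn y'=λy, z=hλ:
  y_{n+1} = y_n + z·[2/3·y_n + 1/3·y_{n+1}] ⇒ (1 − 1/3z)y_{n+1} = (1 + 2/3z)y_n
  R(z) = (1 + 2/3z)/(1 − 1/3z).

Boundary: |R(x)|=1, x<0.
x=-1.77: |R|=0.1132
R=−1: 1+2/3x = −1+1/3x ⇒ -1/3x=2 ⇒ x=2/(-1/3)=-6.0000
Confirm numerically:
  x=-4.240: |R|=0.75691 <1
  x=-4.064: |R|=0.72593 <1
  x=-3.023: |R|=0.50573 <1
  x=-2.568: |R|=0.38362 <1
  x=-6.239: |R|=1.02587 >1
  x=-6.178: |R|=1.01939 >1
So |R|<1 on (-6.0000, 0).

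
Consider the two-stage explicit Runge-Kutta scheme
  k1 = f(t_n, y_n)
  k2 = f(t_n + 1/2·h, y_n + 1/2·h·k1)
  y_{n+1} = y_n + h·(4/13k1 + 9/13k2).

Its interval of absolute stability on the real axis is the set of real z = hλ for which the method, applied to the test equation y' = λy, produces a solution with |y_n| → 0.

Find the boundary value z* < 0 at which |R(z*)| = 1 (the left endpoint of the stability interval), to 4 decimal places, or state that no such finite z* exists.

With y'=λy (z=hλ):
  k1=λy_n ⇒ h·k1=z·y_n;  k2=λ(1+1/2z)y_n ⇒ h·k2=z(1+1/2z)y_n
  y_{n+1}/y_n = 1 + 4/13z + 9/13z(1+1/2z) = 1 + z + 9/26z²
  so R(z) = 1 + z + 9/26z².

Need |R(x)|<1, x<0.
x=-1.64: |R|=0.2910
R=1: x+9/26x²=0 ⇒ x=−26/9=-2.8889; min R=1−1/(4·9/26)=0.2778>−1
Confirm numerically:
  x=-1.934: |R|=0.36074 <1
  x=-1.506: |R|=0.27909 <1
  x=-1.313: |R|=0.28376 <1
  x=-1.249: |R|=0.29100 <1
  x=-3.469: |R|=1.69660 >1
  x=-3.434: |R|=1.64797 >1
  x=-2.947: |R|=1.05928 >1
Stable set (-2.8889, 0).

left endpoint -2.8889.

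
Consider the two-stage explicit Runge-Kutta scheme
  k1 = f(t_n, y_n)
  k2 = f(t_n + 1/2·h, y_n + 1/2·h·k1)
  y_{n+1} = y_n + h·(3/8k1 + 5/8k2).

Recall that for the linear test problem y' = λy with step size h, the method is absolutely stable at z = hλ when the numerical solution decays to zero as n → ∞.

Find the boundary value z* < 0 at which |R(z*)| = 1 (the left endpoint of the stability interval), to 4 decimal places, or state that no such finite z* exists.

left endpoint -3.2000.

Test eqn y'=λy, z=hλ:
  k1=λy_n ⇒ h·k1=z·y_n;  k2=λ(1+1/2z)y_n ⇒ h·k2=z(1+1/2z)y_n
  y_{n+1}/y_n = 1 + 3/8z + 5/8z(1+1/2z) = 1 + z + 5/16z²
  ⇒ R(z) = 1 + z + 5/16z².

Solve |R(x)|<1 on ℝ⁻.
x=-0.92: |R|=0.3445
R=1: x+5/16x²=0 ⇒ x=−16/5=-3.2000; min R=1−1/(4·5/16)=0.2000>−1
Confirm numerically:
  x=-2.465: |R|=0.43382 <1
  x=-2.308: |R|=0.35664 <1
  x=-1.682: |R|=0.20210 <1
  x=-3.793: |R|=1.70289 >1
  x=-3.326: |R|=1.13096 >1
  x=-3.315: |R|=1.11913 >1
So |R|<1 on (-3.2000, 0).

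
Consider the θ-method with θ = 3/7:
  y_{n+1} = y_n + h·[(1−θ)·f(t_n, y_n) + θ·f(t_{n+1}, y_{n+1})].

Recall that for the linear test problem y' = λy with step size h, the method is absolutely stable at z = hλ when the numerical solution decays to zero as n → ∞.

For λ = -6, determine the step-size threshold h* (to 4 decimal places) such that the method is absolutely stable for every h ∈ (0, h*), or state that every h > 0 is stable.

(-14.0000,0); λ=-6 ⇒ h* = (14)/6 = 2.3333.

On y'=λy, z=hλ:
  y_{n+1} = y_n + z·[4/7·y_n + 3/7·y_{n+1}] ⇒ (1 − 3/7z)y_{n+1} = (1 + 4/7z)y_n
  so R(z) = (1 + 4/7z)/(1 − 3/7z).

Boundary: |R(x)|=1, x<0.
x=-0.68: |R|=0.4735
R=−1: 1+4/7x = −1+3/7x ⇒ -1/7x=2 ⇒ x=2/(-1/7)=-14.0000
Confirm numerically:
  x=-13.479: |R|=0.98902 <1
  x=-8.574: |R|=0.83418 <1
  x=-6.666: |R|=0.72835 <1
  x=-5.628: |R|=0.64947 <1
  x=-14.596: |R|=1.01174 >1
  x=-14.488: |R|=1.00967 >1
  x=-14.343: |R|=1.00686 >1
Stable set (-14.0000, 0).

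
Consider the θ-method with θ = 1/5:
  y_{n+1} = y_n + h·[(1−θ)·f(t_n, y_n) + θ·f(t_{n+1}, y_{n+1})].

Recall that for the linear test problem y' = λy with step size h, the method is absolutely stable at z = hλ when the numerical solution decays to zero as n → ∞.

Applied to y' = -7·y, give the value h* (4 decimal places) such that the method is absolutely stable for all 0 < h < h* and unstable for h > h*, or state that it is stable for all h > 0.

(-3.3333,0); λ=-7 ⇒ h* = (10/3)/7 = 0.4762.

On y'=λy, z=hλ:
  y_{n+1} = y_n + z·[4/5·y_n + 1/5·y_{n+1}] ⇒ (1 − 1/5z)y_{n+1} = (1 + 4/5z)y_n
  R(z) = (1 + 4/5z)/(1 − 1/5z).

Find x<0 with |R(x)|<1.
x=-1.28: |R|=0.0191
R=−1: 1+4/5x = −1+1/5x ⇒ -3/5x=2 ⇒ x=2/(-3/5)=-3.3333
Confirm numerically:
  x=-3.300: |R|=0.98795 <1
  x=-3.289: |R|=0.98395 <1
  x=-2.629: |R|=0.72303 <1
  x=-1.729: |R|=0.28474 <1
  x=-3.895: |R|=1.18943 >1
  x=-3.479: |R|=1.05154 >1
  x=-3.420: |R|=1.03088 >1
So |R|<1 on (-3.3333, 0).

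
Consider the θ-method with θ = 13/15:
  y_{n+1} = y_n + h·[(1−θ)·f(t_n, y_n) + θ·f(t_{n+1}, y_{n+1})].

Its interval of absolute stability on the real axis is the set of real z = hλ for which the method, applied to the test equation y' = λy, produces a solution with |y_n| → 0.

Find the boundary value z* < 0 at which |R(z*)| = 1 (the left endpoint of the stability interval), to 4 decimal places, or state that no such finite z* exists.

Set f=λy, z=hλ:
  y_{n+1} = y_n + z·[2/15·y_n + 13/15·y_{n+1}] ⇒ (1 − 13/15z)y_{n+1} = (1 + 2/15z)y_n
  ⇒ R(z) = (1 + 2/15z)/(1 − 13/15z).

Boundary: |R(x)|=1, x<0.
x=-1.19: |R|=0.4142
x=-2: |R|=0.2683
x=-10: |R|=0.0345
x=-100: |R|=0.1407
θ=13/15≥1/2 ⇒ |1+2/15x|<|1−13/15x| ∀x<0 ⇒ interval (−∞,0).

unbounded; (−∞, 0).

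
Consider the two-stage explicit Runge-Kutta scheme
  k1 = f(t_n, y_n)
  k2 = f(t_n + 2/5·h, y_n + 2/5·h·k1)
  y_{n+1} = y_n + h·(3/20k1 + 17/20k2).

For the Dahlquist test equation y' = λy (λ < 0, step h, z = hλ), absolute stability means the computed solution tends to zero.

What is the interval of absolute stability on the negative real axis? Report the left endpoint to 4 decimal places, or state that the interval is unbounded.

z∈(-2.9412,0).

Set f=λy, z=hλ:
  k1=λy_n ⇒ h·k1=z·y_n;  k2=λ(1+2/5z)y_n ⇒ h·k2=z(1+2/5z)y_n
  y_{n+1}/y_n = 1 + 3/20z + 17/20z(1+2/5z) = 1 + z + 17/50z²
  Hence R(z) = 1 + z + 17/50z².

Boundary: |R(x)|=1, x<0.
x=-0.41: |R|=0.6472
R=1: x+17/50x²=0 ⇒ x=−50/17=-2.9412; min R=1−1/(4·17/50)=0.2647>−1
Confirm numerically:
  x=-2.474: |R|=0.60703 <1
  x=-1.798: |R|=0.30115 <1
  x=-1.272: |R|=0.27811 <1
  x=-1.230: |R|=0.28439 <1
  x=-3.231: |R|=1.31838 >1
  x=-3.118: |R|=1.18745 >1
Stable set (-2.9412, 0).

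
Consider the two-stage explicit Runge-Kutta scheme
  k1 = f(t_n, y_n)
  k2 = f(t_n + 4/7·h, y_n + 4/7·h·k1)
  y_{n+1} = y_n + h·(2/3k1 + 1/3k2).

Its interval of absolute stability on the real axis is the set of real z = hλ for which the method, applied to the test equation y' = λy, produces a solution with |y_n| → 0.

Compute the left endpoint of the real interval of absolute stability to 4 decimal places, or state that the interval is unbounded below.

On y'=λy, z=hλ:
  k1=λy_n ⇒ h·k1=z·y_n;  k2=λ(1+4/7z)y_n ⇒ h·k2=z(1+4/7z)y_n
  y_{n+1}/y_n = 1 + 2/3z + 1/3z(1+4/7z) = 1 + z + 4/21z²
  R(z) = 1 + z + 4/21z².

Boundary: |R(x)|=1, x<0.
x=-0.92: |R|=0.2412
R=1: x+4/21x²=0 ⇒ x=−21/4=-5.2500; min R=1−1/(4·4/21)=-0.3125>−1
Confirm numerically:
  x=-4.998: |R|=0.76010 <1
  x=-2.958: |R|=0.29138 <1
  x=-2.424: |R|=0.30480 <1
  x=-5.605: |R|=1.37900 >1
  x=-5.445: |R|=1.20224 >1
Interval (-5.2500, 0).

z* = -5.2500.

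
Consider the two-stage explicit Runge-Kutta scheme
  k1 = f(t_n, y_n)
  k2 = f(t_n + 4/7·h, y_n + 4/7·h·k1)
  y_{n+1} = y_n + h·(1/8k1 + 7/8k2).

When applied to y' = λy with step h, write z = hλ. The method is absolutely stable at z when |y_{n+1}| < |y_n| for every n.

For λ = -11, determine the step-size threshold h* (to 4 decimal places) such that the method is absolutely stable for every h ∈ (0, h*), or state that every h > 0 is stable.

With y'=λy (z=hλ):
  k1=λy_n ⇒ h·k1=z·y_n;  k2=λ(1+4/7z)y_n ⇒ h·k2=z(1+4/7z)y_n
  y_{n+1}/y_n = 1 + 1/8z + 7/8z(1+4/7z) = 1 + z + 1/2z²
  R(z) = 1 + z + 1/2z².

Find x<0 with |R(x)|<1.
x=-1.36: |R|=0.5648
R=1: x+1/2x²=0 ⇒ x=−2=-2.0000; min R=1−1/(4·1/2)=0.5000>−1
Confirm numerically:
  x=-1.331: |R|=0.55478 <1
  x=-1.146: |R|=0.51066 <1
  x=-0.872: |R|=0.50819 <1
  x=-2.452: |R|=1.55415 >1
  x=-2.428: |R|=1.51959 >1
  x=-2.385: |R|=1.45911 >1
Stable set (-2.0000, 0).

(-2.0000,0); λ=-11 ⇒ h* = (2)/11 = 0.1818.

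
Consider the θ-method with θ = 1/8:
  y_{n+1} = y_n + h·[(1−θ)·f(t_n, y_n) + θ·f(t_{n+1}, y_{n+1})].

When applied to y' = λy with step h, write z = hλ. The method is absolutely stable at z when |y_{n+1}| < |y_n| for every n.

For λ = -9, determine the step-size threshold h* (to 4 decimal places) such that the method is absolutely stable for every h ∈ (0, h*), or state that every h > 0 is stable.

(-2.6667,0); λ=-9 ⇒ h* = (8/3)/9 = 0.2963.

With y'=λy (z=hλ):
  y_{n+1} = y_n + z·[7/8·y_n + 1/8·y_{n+1}] ⇒ (1 − 1/8z)y_{n+1} = (1 + 7/8z)y_n
  ⇒ R(z) = (1 + 7/8z)/(1 − 1/8z).

Find x<0 with |R(x)|<1.
x=-0.79: |R|=0.2810
R=−1: 1+7/8x = −1+1/8x ⇒ -3/4x=2 ⇒ x=2/(-3/4)=-2.6667
Confirm numerically:
  x=-2.385: |R|=0.83727 <1
  x=-2.335: |R|=0.80745 <1
  x=-1.823: |R|=0.48468 <1
  x=-3.148: |R|=1.25906 >1
  x=-3.037: |R|=1.20132 >1
  x=-2.811: |R|=1.08010 >1
So |R|<1 on (-2.6667, 0).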